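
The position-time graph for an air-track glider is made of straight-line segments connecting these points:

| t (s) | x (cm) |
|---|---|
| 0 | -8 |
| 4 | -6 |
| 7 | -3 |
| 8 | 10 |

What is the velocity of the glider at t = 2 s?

Velocity is the slope of the x-t graph on 0–4 s: (-6 − -8)/(4 − 0) = 0.5 cm/s.

0.5 cm/s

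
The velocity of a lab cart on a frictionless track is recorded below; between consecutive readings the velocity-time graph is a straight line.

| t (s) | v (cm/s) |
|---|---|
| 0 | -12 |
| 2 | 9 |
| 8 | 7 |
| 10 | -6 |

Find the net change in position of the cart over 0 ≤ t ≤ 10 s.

46 cm

Net displacement equals the area under the velocity-time graph (areas below the axis count negative).
0–2 s: ½(-12 + 9)(2) = -3 cm
2–8 s: ½(9 + 7)(6) = 48 cm
8–10 s: ½(7 + -6)(2) = 1 cm
Net displacement = 46 cm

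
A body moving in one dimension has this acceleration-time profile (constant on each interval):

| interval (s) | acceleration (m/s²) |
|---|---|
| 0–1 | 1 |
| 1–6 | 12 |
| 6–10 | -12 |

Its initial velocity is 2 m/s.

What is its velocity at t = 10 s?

Δv equals the area under the a-t graph; then v = v₀ + Δv.
0–1 s: 1 × 1 = 1 m/s
1–6 s: 12 × 5 = 60 m/s
6–10 s: -12 × 4 = -48 m/s
Δv = 13 m/s, so v(10) = 2 + (13) = 15 m/s.

15 m/s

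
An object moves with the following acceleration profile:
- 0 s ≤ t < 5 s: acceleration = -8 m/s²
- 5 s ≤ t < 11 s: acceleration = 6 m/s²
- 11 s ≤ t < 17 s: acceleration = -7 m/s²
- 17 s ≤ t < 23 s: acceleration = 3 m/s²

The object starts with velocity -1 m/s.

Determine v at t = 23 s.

-29 m/s

Δv equals the area under the a-t graph; then v = v₀ + Δv.
0–5 s: -8 × 5 = -40 m/s
5–11 s: 6 × 6 = 36 m/s
11–17 s: -7 × 6 = -42 m/s
17–23 s: 3 × 6 = 18 m/s
Δv = -28 m/s, so v(23) = -1 + (-28) = -29 m/s.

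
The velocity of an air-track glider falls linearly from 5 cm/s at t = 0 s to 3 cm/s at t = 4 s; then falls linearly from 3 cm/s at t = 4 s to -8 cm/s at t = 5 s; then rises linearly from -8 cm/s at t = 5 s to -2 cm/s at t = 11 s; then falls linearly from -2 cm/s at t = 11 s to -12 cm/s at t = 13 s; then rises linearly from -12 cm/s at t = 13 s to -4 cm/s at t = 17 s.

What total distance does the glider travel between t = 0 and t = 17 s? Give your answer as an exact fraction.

2097/22 cm

Total distance travelled is ∫|v| dt — sum the magnitudes of each area piece.
0–4 s: |½(5 + 3)(4)| = 16 cm
4–5 s: v = 0 at t = 47/11 s; triangle areas 9/22 + 32/11 = 73/22 cm
5–11 s: |½(-8 + -2)(6)| = 30 cm
11–13 s: |½(-2 + -12)(2)| = 14 cm
13–17 s: |½(-12 + -4)(4)| = 32 cm
Total distance = 2097/22 cm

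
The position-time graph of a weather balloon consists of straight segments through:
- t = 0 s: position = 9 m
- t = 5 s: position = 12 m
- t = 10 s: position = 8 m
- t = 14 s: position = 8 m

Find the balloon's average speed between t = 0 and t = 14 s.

0.5 m/s

Average speed = (total path length)/(elapsed time); on a piecewise-linear x-t graph the path length is Σ|Δx|.
0–5 s: |Δx| = |12 − 9| = 3 m
5–10 s: |Δx| = |8 − 12| = 4 m
10–14 s: |Δx| = |8 − 8| = 0 m
Total path = 7 m; average speed = 7/14 = 0.5 m/s.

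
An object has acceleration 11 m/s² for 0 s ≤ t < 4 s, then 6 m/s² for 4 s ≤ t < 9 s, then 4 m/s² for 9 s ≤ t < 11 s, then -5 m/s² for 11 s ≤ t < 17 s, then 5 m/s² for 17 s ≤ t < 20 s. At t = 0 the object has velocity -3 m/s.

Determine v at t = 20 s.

64 m/s

Δv equals the area under the a-t graph; then v = v₀ + Δv.
0–4 s: 11 × 4 = 44 m/s
4–9 s: 6 × 5 = 30 m/s
9–11 s: 4 × 2 = 8 m/s
11–17 s: -5 × 6 = -30 m/s
17–20 s: 5 × 3 = 15 m/s
Δv = 67 m/s, so v(20) = -3 + (67) = 64 m/s.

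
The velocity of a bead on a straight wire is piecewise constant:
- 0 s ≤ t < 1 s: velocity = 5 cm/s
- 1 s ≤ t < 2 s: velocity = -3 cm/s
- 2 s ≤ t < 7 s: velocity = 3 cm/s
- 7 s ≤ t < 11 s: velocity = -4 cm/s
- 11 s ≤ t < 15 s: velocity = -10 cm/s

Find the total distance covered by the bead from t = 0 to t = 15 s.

Total distance travelled is ∫|v| dt — sum the magnitudes of each area piece.
0–1 s: |5| × 1 = 5 cm
1–2 s: |-3| × 1 = 3 cm
2–7 s: |3| × 5 = 15 cm
7–11 s: |-4| × 4 = 16 cm
11–15 s: |-10| × 4 = 40 cm
Total distance = 79 cm

79 cm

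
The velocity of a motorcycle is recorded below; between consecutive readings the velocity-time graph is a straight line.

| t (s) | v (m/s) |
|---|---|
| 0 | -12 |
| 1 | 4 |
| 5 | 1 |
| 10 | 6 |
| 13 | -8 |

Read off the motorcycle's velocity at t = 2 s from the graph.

On 1–5 s the graph is linear from 4 to 1 m/s: v(2) = 4 + (1 − 4)·(2 − 1)/(5 − 1) = 3.25 m/s.

3.25 m/s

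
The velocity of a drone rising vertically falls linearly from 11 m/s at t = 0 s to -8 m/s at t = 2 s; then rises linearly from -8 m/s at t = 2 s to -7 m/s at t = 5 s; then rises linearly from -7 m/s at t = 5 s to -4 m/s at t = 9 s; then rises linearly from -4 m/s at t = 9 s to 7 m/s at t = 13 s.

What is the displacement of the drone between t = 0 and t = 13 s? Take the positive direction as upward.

-35.5 m

Displacement is the signed area under the v-t curve.
0–2 s: ½(11 + -8)(2) = 3 m
2–5 s: ½(-8 + -7)(3) = -22.5 m
5–9 s: ½(-7 + -4)(4) = -22 m
9–13 s: ½(-4 + 7)(4) = 6 m
Net displacement = -35.5 m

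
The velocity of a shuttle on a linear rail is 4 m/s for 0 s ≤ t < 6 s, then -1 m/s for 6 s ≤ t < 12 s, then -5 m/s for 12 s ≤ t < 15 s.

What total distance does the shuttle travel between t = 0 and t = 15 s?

45 m

Distance (not displacement) is the total path length: add the absolute areas under v-t.
0–6 s: |4| × 6 = 24 m
6–12 s: |-1| × 6 = 6 m
12–15 s: |-5| × 3 = 15 m
Total distance = 45 m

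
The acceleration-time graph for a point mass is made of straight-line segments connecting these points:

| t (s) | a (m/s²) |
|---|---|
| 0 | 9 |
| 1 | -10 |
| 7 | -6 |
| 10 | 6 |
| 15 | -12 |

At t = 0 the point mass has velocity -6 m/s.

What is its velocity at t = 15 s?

Δv equals the area under the a-t graph; then v = v₀ + Δv.
0–1 s: ½(9 + -10)(1) = -0.5 m/s
1–7 s: ½(-10 + -6)(6) = -48 m/s
7–10 s: ½(-6 + 6)(3) = 0 m/s
10–15 s: ½(6 + -12)(5) = -15 m/s
Δv = -63.5 m/s, so v(15) = -6 + (-63.5) = -69.5 m/s.

-69.5 m/s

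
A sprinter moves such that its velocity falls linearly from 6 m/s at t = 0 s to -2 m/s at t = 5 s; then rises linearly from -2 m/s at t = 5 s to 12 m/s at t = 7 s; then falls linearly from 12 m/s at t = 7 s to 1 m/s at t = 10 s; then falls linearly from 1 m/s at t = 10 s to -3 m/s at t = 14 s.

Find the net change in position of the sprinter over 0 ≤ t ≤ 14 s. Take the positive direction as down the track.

35.5 m

Displacement is the signed area under the v-t curve.
0–5 s: ½(6 + -2)(5) = 10 m
5–7 s: ½(-2 + 12)(2) = 10 m
7–10 s: ½(12 + 1)(3) = 19.5 m
10–14 s: ½(1 + -3)(4) = -4 m
Net displacement = 35.5 m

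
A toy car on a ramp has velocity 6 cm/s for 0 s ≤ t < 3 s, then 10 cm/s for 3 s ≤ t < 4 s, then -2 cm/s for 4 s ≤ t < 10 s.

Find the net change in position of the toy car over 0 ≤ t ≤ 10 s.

Displacement is the signed area under the v-t curve.
0–3 s: 6 × 3 = 18 cm
3–4 s: 10 × 1 = 10 cm
4–10 s: -2 × 6 = -12 cm
Net displacement = 16 cm

16 cm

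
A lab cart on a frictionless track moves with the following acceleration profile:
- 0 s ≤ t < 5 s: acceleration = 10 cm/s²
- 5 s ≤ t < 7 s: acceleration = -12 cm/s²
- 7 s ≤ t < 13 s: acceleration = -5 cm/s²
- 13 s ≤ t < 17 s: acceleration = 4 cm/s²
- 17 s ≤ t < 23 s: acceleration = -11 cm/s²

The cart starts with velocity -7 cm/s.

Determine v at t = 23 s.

-61 cm/s

Δv equals the area under the a-t graph; then v = v₀ + Δv.
0–5 s: 10 × 5 = 50 cm/s
5–7 s: -12 × 2 = -24 cm/s
7–13 s: -5 × 6 = -30 cm/s
13–17 s: 4 × 4 = 16 cm/s
17–23 s: -11 × 6 = -66 cm/s
Δv = -54 cm/s, so v(23) = -7 + (-54) = -61 cm/s.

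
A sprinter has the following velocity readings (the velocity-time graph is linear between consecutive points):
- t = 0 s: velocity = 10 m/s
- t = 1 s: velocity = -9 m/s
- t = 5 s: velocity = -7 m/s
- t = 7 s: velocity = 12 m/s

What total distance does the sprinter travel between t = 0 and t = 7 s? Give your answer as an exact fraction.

Distance (not displacement) is the total path length: add the absolute areas under v-t.
0–1 s: v = 0 at t = 10/19 s; triangle areas 50/19 + 81/38 = 181/38 m
1–5 s: |½(-9 + -7)(4)| = 32 m
5–7 s: v = 0 at t = 109/19 s; triangle areas 49/19 + 144/19 = 193/19 m
Total distance = 1783/38 m

1783/38 m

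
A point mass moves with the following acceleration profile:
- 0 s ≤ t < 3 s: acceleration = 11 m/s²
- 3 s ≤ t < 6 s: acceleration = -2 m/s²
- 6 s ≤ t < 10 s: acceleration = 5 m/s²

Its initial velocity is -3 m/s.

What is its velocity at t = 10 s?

Δv equals the area under the a-t graph; then v = v₀ + Δv.
0–3 s: 11 × 3 = 33 m/s
3–6 s: -2 × 3 = -6 m/s
6–10 s: 5 × 4 = 20 m/s
Δv = 47 m/s, so v(10) = -3 + (47) = 44 m/s.

44 m/s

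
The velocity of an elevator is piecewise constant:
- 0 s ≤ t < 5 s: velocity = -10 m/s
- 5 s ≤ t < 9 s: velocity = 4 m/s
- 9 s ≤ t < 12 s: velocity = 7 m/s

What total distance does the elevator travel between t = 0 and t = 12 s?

87 m

Distance (not displacement) is the total path length: add the absolute areas under v-t.
0–5 s: |-10| × 5 = 50 m
5–9 s: |4| × 4 = 16 m
9–12 s: |7| × 3 = 21 m
Total distance = 87 m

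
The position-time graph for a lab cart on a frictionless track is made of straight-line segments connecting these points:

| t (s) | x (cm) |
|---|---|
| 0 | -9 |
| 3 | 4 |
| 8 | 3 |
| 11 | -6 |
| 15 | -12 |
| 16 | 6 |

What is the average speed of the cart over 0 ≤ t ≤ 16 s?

Average speed = (total path length)/(elapsed time); on a piecewise-linear x-t graph the path length is Σ|Δx|.
0–3 s: |Δx| = |4 − -9| = 13 cm
3–8 s: |Δx| = |3 − 4| = 1 cm
8–11 s: |Δx| = |-6 − 3| = 9 cm
11–15 s: |Δx| = |-12 − -6| = 6 cm
15–16 s: |Δx| = |6 − -12| = 18 cm
Total path = 47 cm; average speed = 47/16 = 2.9375 cm/s.

2.9375 cm/s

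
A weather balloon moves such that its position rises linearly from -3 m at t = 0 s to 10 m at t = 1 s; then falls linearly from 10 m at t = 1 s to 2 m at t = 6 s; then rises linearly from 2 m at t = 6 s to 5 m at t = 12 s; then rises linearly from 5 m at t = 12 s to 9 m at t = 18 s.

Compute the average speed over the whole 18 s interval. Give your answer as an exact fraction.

Average speed = (total path length)/(elapsed time); on a piecewise-linear x-t graph the path length is Σ|Δx|.
0–1 s: |Δx| = |10 − -3| = 13 m
1–6 s: |Δx| = |2 − 10| = 8 m
6–12 s: |Δx| = |5 − 2| = 3 m
12–18 s: |Δx| = |9 − 5| = 4 m
Total path = 28 m; average speed = 28/18 = 14/9 m/s.

14/9 m/s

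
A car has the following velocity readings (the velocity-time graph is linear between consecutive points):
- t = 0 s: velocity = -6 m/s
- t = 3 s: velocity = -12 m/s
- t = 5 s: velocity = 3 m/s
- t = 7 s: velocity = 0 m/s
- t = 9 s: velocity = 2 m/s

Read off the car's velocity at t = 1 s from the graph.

-8 m/s

On 0–3 s the graph is linear from -6 to -12 m/s: v(1) = -6 + (-12 − -6)·(1 − 0)/(3 − 0) = -8 m/s.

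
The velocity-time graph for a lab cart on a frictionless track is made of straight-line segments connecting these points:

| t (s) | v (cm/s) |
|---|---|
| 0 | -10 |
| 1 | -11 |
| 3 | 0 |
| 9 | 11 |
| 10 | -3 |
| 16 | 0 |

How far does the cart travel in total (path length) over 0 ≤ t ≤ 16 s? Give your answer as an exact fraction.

477/7 cm

Distance (not displacement) is the total path length: add the absolute areas under v-t.
0–1 s: |½(-10 + -11)(1)| = 10.5 cm
1–3 s: |½(-11 + 0)(2)| = 11 cm
3–9 s: |½(0 + 11)(6)| = 33 cm
9–10 s: v = 0 at t = 137/14 s; triangle areas 121/28 + 9/28 = 65/14 cm
10–16 s: |½(-3 + 0)(6)| = 9 cm
Total distance = 477/7 cm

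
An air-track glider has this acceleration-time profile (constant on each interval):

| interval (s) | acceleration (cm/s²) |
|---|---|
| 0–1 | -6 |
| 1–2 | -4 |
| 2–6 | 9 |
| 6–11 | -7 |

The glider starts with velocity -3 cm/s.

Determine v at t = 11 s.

-12 cm/s

Δv equals the area under the a-t graph; then v = v₀ + Δv.
0–1 s: -6 × 1 = -6 cm/s
1–2 s: -4 × 1 = -4 cm/s
2–6 s: 9 × 4 = 36 cm/s
6–11 s: -7 × 5 = -35 cm/s
Δv = -9 cm/s, so v(11) = -3 + (-9) = -12 cm/s.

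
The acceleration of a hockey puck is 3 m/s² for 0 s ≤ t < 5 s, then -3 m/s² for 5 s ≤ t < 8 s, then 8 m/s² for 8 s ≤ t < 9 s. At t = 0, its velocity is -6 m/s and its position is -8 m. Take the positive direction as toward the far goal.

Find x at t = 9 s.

17 m

On each constant-a segment, Δv = aΔt and Δx = v₀Δt + ½aΔt²; chain segment to segment.
0–5 s: v starts -6 m/s; Δx = -6·5 + ½·3·5² = 7.5 m; v ends 9 m/s.
5–8 s: v starts 9 m/s; Δx = 9·3 + ½·-3·3² = 13.5 m; v ends 0 m/s.
8–9 s: v starts 0 m/s; Δx = 0·1 + ½·8·1² = 4 m; v ends 8 m/s.
x(9) = -8 + Σ Δx = 17 m.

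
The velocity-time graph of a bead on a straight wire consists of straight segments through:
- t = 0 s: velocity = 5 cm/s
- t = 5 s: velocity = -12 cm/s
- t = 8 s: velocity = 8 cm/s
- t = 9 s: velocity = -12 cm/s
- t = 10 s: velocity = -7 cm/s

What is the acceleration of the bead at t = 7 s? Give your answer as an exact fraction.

Acceleration is the slope of the v-t graph on 5–8 s: (8 − -12)/(8 − 5) = 20/3 cm/s².

20/3 cm/s²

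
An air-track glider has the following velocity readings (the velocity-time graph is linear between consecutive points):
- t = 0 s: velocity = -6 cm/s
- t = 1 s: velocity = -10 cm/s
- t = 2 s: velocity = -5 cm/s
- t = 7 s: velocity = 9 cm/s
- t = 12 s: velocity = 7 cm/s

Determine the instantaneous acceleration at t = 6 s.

Acceleration is the slope of the v-t graph on 2–7 s: (9 − -5)/(7 − 2) = 2.8 cm/s².

2.8 cm/s²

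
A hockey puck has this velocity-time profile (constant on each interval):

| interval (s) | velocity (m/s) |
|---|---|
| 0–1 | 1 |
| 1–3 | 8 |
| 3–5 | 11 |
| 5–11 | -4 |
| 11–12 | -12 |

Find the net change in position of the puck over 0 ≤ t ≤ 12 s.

Displacement is the signed area under the v-t curve.
0–1 s: 1 × 1 = 1 m
1–3 s: 8 × 2 = 16 m
3–5 s: 11 × 2 = 22 m
5–11 s: -4 × 6 = -24 m
11–12 s: -12 × 1 = -12 m
Net displacement = 3 m

3 m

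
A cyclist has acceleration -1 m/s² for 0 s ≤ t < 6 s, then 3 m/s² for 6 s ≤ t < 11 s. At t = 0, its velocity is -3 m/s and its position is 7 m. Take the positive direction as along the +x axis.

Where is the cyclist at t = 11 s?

-36.5 m

On each constant-a segment, Δv = aΔt and Δx = v₀Δt + ½aΔt²; chain segment to segment.
0–6 s: v starts -3 m/s; Δx = -3·6 + ½·-1·6² = -36 m; v ends -9 m/s.
6–11 s: v starts -9 m/s; Δx = -9·5 + ½·3·5² = -7.5 m; v ends 6 m/s.
x(11) = 7 + Σ Δx = -36.5 m.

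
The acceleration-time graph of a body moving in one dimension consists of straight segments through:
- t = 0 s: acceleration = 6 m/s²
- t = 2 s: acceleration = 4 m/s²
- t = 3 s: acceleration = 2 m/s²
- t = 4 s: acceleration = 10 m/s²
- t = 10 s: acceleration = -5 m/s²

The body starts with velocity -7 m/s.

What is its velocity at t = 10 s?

27 m/s

Δv equals the area under the a-t graph; then v = v₀ + Δv.
0–2 s: ½(6 + 4)(2) = 10 m/s
2–3 s: ½(4 + 2)(1) = 3 m/s
3–4 s: ½(2 + 10)(1) = 6 m/s
4–10 s: ½(10 + -5)(6) = 15 m/s
Δv = 34 m/s, so v(10) = -7 + (34) = 27 m/s.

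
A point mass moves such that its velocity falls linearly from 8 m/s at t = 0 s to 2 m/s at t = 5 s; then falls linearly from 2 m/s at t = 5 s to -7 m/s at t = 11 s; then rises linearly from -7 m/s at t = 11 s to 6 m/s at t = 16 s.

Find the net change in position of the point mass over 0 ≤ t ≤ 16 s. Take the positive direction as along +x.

7.5 m

Net displacement equals the area under the velocity-time graph (areas below the axis count negative).
0–5 s: ½(8 + 2)(5) = 25 m
5–11 s: ½(2 + -7)(6) = -15 m
11–16 s: ½(-7 + 6)(5) = -2.5 m
Net displacement = 7.5 m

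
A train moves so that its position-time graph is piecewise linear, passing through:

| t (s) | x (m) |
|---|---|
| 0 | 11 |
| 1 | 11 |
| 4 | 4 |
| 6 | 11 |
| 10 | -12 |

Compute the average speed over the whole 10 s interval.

Average speed = (total path length)/(elapsed time); on a piecewise-linear x-t graph the path length is Σ|Δx|.
0–1 s: |Δx| = |11 − 11| = 0 m
1–4 s: |Δx| = |4 − 11| = 7 m
4–6 s: |Δx| = |11 − 4| = 7 m
6–10 s: |Δx| = |-12 − 11| = 23 m
Total path = 37 m; average speed = 37/10 = 3.7 m/s.

3.7 m/s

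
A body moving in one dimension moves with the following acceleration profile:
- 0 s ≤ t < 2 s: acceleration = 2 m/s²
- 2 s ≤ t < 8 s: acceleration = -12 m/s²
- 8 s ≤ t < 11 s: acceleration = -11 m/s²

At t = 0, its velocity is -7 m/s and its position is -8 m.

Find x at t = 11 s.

-526.5 m

On each constant-a segment, Δv = aΔt and Δx = v₀Δt + ½aΔt²; chain segment to segment.
0–2 s: v starts -7 m/s; Δx = -7·2 + ½·2·2² = -10 m; v ends -3 m/s.
2–8 s: v starts -3 m/s; Δx = -3·6 + ½·-12·6² = -234 m; v ends -75 m/s.
8–11 s: v starts -75 m/s; Δx = -75·3 + ½·-11·3² = -274.5 m; v ends -108 m/s.
x(11) = -8 + Σ Δx = -526.5 m.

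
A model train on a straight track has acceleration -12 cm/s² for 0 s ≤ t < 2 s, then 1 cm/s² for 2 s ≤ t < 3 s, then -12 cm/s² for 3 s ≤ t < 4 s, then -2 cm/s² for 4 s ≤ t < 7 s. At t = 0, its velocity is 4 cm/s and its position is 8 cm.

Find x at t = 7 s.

-154.5 cm

On each constant-a segment, Δv = aΔt and Δx = v₀Δt + ½aΔt²; chain segment to segment.
0–2 s: v starts 4 cm/s; Δx = 4·2 + ½·-12·2² = -16 cm; v ends -20 cm/s.
2–3 s: v starts -20 cm/s; Δx = -20·1 + ½·1·1² = -19.5 cm; v ends -19 cm/s.
3–4 s: v starts -19 cm/s; Δx = -19·1 + ½·-12·1² = -25 cm; v ends -31 cm/s.
4–7 s: v starts -31 cm/s; Δx = -31·3 + ½·-2·3² = -102 cm; v ends -37 cm/s.
x(7) = 8 + Σ Δx = -154.5 cm.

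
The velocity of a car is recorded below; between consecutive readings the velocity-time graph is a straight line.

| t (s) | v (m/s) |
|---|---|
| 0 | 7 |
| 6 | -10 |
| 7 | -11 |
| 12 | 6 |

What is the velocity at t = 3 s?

-1.5 m/s

On 0–6 s the graph is linear from 7 to -10 m/s: v(3) = 7 + (-10 − 7)·(3 − 0)/(6 − 0) = -1.5 m/s.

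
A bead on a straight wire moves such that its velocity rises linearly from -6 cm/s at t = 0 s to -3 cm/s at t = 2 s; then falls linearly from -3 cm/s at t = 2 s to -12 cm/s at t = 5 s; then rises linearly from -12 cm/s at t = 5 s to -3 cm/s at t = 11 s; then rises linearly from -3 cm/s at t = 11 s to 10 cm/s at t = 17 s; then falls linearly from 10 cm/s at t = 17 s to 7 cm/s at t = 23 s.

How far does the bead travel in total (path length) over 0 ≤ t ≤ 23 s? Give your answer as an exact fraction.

3969/26 cm

Distance (not displacement) is the total path length: add the absolute areas under v-t.
0–2 s: |½(-6 + -3)(2)| = 9 cm
2–5 s: |½(-3 + -12)(3)| = 22.5 cm
5–11 s: |½(-12 + -3)(6)| = 45 cm
11–17 s: v = 0 at t = 161/13 s; triangle areas 27/13 + 300/13 = 327/13 cm
17–23 s: |½(10 + 7)(6)| = 51 cm
Total distance = 3969/26 cm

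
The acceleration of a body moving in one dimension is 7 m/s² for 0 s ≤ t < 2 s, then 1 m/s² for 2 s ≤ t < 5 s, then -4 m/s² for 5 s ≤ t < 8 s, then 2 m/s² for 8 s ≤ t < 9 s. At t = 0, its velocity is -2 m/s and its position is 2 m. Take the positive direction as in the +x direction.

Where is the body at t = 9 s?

83.5 m

On each constant-a segment, Δv = aΔt and Δx = v₀Δt + ½aΔt²; chain segment to segment.
0–2 s: v starts -2 m/s; Δx = -2·2 + ½·7·2² = 10 m; v ends 12 m/s.
2–5 s: v starts 12 m/s; Δx = 12·3 + ½·1·3² = 40.5 m; v ends 15 m/s.
5–8 s: v starts 15 m/s; Δx = 15·3 + ½·-4·3² = 27 m; v ends 3 m/s.
8–9 s: v starts 3 m/s; Δx = 3·1 + ½·2·1² = 4 m; v ends 5 m/s.
x(9) = 2 + Σ Δx = 83.5 m.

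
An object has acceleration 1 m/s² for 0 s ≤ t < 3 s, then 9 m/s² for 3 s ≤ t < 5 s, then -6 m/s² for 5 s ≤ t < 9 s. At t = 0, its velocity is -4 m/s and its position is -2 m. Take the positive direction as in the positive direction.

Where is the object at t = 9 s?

On each constant-a segment, Δv = aΔt and Δx = v₀Δt + ½aΔt²; chain segment to segment.
0–3 s: v starts -4 m/s; Δx = -4·3 + ½·1·3² = -7.5 m; v ends -1 m/s.
3–5 s: v starts -1 m/s; Δx = -1·2 + ½·9·2² = 16 m; v ends 17 m/s.
5–9 s: v starts 17 m/s; Δx = 17·4 + ½·-6·4² = 20 m; v ends -7 m/s.
x(9) = -2 + Σ Δx = 26.5 m.

26.5 m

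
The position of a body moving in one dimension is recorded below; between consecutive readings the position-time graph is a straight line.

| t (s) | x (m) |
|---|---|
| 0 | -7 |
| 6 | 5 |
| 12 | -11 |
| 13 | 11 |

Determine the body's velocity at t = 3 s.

2 m/s

Velocity is the slope of the x-t graph on 0–6 s: (5 − -7)/(6 − 0) = 2 m/s.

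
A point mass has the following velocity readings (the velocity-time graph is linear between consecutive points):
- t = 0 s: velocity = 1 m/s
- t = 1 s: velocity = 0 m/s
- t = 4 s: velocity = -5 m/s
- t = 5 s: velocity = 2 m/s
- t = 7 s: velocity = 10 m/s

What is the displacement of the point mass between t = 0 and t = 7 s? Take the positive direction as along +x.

Displacement is the signed area under the v-t curve.
0–1 s: ½(1 + 0)(1) = 0.5 m
1–4 s: ½(0 + -5)(3) = -7.5 m
4–5 s: ½(-5 + 2)(1) = -1.5 m
5–7 s: ½(2 + 10)(2) = 12 m
Net displacement = 3.5 m

3.5 m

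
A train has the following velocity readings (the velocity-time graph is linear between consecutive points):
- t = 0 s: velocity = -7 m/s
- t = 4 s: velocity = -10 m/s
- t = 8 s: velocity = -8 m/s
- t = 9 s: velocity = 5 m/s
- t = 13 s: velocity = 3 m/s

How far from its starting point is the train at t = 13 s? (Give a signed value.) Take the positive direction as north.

-55.5 m

Net displacement equals the area under the velocity-time graph (areas below the axis count negative).
0–4 s: ½(-7 + -10)(4) = -34 m
4–8 s: ½(-10 + -8)(4) = -36 m
8–9 s: ½(-8 + 5)(1) = -1.5 m
9–13 s: ½(5 + 3)(4) = 16 m
Net displacement = -55.5 m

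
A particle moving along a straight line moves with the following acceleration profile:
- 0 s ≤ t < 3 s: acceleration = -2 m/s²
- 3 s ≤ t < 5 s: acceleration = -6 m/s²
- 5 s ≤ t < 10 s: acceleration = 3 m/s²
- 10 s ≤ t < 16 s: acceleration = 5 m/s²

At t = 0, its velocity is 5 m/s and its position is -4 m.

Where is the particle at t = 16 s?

62.5 m

On each constant-a segment, Δv = aΔt and Δx = v₀Δt + ½aΔt²; chain segment to segment.
0–3 s: v starts 5 m/s; Δx = 5·3 + ½·-2·3² = 6 m; v ends -1 m/s.
3–5 s: v starts -1 m/s; Δx = -1·2 + ½·-6·2² = -14 m; v ends -13 m/s.
5–10 s: v starts -13 m/s; Δx = -13·5 + ½·3·5² = -27.5 m; v ends 2 m/s.
10–16 s: v starts 2 m/s; Δx = 2·6 + ½·5·6² = 102 m; v ends 32 m/s.
x(16) = -4 + Σ Δx = 62.5 m.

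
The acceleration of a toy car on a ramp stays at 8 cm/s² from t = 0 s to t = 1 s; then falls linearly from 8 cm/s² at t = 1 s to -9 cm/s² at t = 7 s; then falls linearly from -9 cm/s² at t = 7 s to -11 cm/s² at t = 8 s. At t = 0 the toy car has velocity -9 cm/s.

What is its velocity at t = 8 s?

-14 cm/s

Δv equals the area under the a-t graph; then v = v₀ + Δv.
0–1 s: 8 × 1 = 8 cm/s
1–7 s: ½(8 + -9)(6) = -3 cm/s
7–8 s: ½(-9 + -11)(1) = -10 cm/s
Δv = -5 cm/s, so v(8) = -9 + (-5) = -14 cm/s.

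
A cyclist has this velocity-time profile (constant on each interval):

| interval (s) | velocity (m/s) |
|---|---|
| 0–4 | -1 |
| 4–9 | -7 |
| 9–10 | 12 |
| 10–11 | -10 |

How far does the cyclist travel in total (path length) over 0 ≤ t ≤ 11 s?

Distance (not displacement) is the total path length: add the absolute areas under v-t.
0–4 s: |-1| × 4 = 4 m
4–9 s: |-7| × 5 = 35 m
9–10 s: |12| × 1 = 12 m
10–11 s: |-10| × 1 = 10 m
Total distance = 61 m

61 m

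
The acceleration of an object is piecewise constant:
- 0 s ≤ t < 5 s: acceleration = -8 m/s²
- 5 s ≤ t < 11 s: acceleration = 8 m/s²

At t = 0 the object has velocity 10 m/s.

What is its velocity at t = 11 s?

18 m/s

Δv equals the area under the a-t graph; then v = v₀ + Δv.
0–5 s: -8 × 5 = -40 m/s
5–11 s: 8 × 6 = 48 m/s
Δv = 8 m/s, so v(11) = 10 + (8) = 18 m/s.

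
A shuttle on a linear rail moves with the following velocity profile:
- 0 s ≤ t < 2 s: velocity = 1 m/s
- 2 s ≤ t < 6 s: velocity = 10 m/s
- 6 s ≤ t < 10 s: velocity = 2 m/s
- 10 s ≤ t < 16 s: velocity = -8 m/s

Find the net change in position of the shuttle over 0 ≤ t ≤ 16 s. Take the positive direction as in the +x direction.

2 m

Displacement is the signed area under the v-t curve.
0–2 s: 1 × 2 = 2 m
2–6 s: 10 × 4 = 40 m
6–10 s: 2 × 4 = 8 m
10–16 s: -8 × 6 = -48 m
Net displacement = 2 m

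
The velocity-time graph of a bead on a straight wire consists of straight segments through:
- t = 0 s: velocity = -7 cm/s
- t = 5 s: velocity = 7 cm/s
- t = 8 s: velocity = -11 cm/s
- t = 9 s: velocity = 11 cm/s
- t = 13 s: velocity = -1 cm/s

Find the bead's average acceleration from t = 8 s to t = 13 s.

Average acceleration = Δv/Δt = (-1 − -11)/(13 − 8) = 2 cm/s².

2 cm/s²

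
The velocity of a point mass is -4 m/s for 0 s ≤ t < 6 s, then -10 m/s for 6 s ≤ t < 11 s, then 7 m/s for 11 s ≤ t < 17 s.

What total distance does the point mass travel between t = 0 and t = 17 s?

116 m

Total distance travelled is ∫|v| dt — sum the magnitudes of each area piece.
0–6 s: |-4| × 6 = 24 m
6–11 s: |-10| × 5 = 50 m
11–17 s: |7| × 6 = 42 m
Total distance = 116 m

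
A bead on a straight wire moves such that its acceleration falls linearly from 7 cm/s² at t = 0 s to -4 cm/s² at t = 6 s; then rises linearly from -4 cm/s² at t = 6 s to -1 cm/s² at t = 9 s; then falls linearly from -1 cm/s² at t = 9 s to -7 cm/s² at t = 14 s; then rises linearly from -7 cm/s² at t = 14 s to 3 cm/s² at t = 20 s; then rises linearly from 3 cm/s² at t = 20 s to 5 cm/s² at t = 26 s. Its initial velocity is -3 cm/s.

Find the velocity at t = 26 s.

-9.5 cm/s

Δv equals the area under the a-t graph; then v = v₀ + Δv.
0–6 s: ½(7 + -4)(6) = 9 cm/s
6–9 s: ½(-4 + -1)(3) = -7.5 cm/s
9–14 s: ½(-1 + -7)(5) = -20 cm/s
14–20 s: ½(-7 + 3)(6) = -12 cm/s
20–26 s: ½(3 + 5)(6) = 24 cm/s
Δv = -6.5 cm/s, so v(26) = -3 + (-6.5) = -9.5 cm/s.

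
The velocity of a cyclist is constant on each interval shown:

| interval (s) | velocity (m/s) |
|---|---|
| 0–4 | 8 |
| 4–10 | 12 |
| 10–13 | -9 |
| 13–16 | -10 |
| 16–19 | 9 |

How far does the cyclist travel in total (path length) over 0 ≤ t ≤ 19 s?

Distance (not displacement) is the total path length: add the absolute areas under v-t.
0–4 s: |8| × 4 = 32 m
4–10 s: |12| × 6 = 72 m
10–13 s: |-9| × 3 = 27 m
13–16 s: |-10| × 3 = 30 m
16–19 s: |9| × 3 = 27 m
Total distance = 188 m

188 m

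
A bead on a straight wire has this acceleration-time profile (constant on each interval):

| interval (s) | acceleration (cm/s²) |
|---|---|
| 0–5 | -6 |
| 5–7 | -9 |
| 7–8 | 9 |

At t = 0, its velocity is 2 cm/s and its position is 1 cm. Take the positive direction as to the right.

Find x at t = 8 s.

On each constant-a segment, Δv = aΔt and Δx = v₀Δt + ½aΔt²; chain segment to segment.
0–5 s: v starts 2 cm/s; Δx = 2·5 + ½·-6·5² = -65 cm; v ends -28 cm/s.
5–7 s: v starts -28 cm/s; Δx = -28·2 + ½·-9·2² = -74 cm; v ends -46 cm/s.
7–8 s: v starts -46 cm/s; Δx = -46·1 + ½·9·1² = -41.5 cm; v ends -37 cm/s.
x(8) = 1 + Σ Δx = -179.5 cm.

-179.5 cm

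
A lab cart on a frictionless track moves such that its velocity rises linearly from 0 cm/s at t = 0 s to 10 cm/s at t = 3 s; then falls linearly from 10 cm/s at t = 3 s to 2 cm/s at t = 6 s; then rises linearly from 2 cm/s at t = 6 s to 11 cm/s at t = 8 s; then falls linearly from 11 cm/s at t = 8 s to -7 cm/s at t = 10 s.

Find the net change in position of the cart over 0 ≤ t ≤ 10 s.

50 cm

Displacement is the signed area under the v-t curve.
0–3 s: ½(0 + 10)(3) = 15 cm
3–6 s: ½(10 + 2)(3) = 18 cm
6–8 s: ½(2 + 11)(2) = 13 cm
8–10 s: ½(11 + -7)(2) = 4 cm
Net displacement = 50 cm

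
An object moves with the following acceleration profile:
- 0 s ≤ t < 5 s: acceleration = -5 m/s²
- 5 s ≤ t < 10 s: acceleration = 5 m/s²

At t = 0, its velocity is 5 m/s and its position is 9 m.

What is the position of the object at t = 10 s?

-66 m

On each constant-a segment, Δv = aΔt and Δx = v₀Δt + ½aΔt²; chain segment to segment.
0–5 s: v starts 5 m/s; Δx = 5·5 + ½·-5·5² = -37.5 m; v ends -20 m/s.
5–10 s: v starts -20 m/s; Δx = -20·5 + ½·5·5² = -37.5 m; v ends 5 m/s.
x(10) = 9 + Σ Δx = -66 m.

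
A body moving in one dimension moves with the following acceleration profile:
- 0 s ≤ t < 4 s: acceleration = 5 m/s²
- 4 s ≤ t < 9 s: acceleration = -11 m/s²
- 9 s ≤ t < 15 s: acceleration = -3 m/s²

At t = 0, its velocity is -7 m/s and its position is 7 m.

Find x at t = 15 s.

On each constant-a segment, Δv = aΔt and Δx = v₀Δt + ½aΔt²; chain segment to segment.
0–4 s: v starts -7 m/s; Δx = -7·4 + ½·5·4² = 12 m; v ends 13 m/s.
4–9 s: v starts 13 m/s; Δx = 13·5 + ½·-11·5² = -72.5 m; v ends -42 m/s.
9–15 s: v starts -42 m/s; Δx = -42·6 + ½·-3·6² = -306 m; v ends -60 m/s.
x(15) = 7 + Σ Δx = -359.5 m.

-359.5 m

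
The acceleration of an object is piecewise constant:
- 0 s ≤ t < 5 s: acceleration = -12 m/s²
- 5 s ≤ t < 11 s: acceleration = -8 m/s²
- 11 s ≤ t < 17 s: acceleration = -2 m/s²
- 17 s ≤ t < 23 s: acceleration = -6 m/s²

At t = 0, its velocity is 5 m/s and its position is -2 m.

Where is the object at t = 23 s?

On each constant-a segment, Δv = aΔt and Δx = v₀Δt + ½aΔt²; chain segment to segment.
0–5 s: v starts 5 m/s; Δx = 5·5 + ½·-12·5² = -125 m; v ends -55 m/s.
5–11 s: v starts -55 m/s; Δx = -55·6 + ½·-8·6² = -474 m; v ends -103 m/s.
11–17 s: v starts -103 m/s; Δx = -103·6 + ½·-2·6² = -654 m; v ends -115 m/s.
17–23 s: v starts -115 m/s; Δx = -115·6 + ½·-6·6² = -798 m; v ends -151 m/s.
x(23) = -2 + Σ Δx = -2053 m.

-2053 m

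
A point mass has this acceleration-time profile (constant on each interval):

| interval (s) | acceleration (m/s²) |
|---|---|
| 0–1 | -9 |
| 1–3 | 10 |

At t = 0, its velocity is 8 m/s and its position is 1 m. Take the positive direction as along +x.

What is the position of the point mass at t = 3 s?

On each constant-a segment, Δv = aΔt and Δx = v₀Δt + ½aΔt²; chain segment to segment.
0–1 s: v starts 8 m/s; Δx = 8·1 + ½·-9·1² = 3.5 m; v ends -1 m/s.
1–3 s: v starts -1 m/s; Δx = -1·2 + ½·10·2² = 18 m; v ends 19 m/s.
x(3) = 1 + Σ Δx = 22.5 m.

22.5 m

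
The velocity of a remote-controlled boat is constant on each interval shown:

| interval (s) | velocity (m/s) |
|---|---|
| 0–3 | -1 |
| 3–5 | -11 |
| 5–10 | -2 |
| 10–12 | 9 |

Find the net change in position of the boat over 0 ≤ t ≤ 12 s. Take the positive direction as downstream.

-17 m

Displacement is the signed area under the v-t curve.
0–3 s: -1 × 3 = -3 m
3–5 s: -11 × 2 = -22 m
5–10 s: -2 × 5 = -10 m
10–12 s: 9 × 2 = 18 m
Net displacement = -17 m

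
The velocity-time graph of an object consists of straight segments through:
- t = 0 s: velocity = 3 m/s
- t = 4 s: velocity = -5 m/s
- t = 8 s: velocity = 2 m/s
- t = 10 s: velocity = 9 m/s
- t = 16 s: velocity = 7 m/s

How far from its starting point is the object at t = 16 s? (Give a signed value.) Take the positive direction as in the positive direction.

49 m

Displacement is the signed area under the v-t curve.
0–4 s: ½(3 + -5)(4) = -4 m
4–8 s: ½(-5 + 2)(4) = -6 m
8–10 s: ½(2 + 9)(2) = 11 m
10–16 s: ½(9 + 7)(6) = 48 m
Net displacement = 49 m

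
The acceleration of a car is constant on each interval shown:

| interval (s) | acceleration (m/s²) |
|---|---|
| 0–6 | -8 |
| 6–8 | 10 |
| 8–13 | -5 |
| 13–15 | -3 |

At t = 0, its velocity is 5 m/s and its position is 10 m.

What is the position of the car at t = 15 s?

On each constant-a segment, Δv = aΔt and Δx = v₀Δt + ½aΔt²; chain segment to segment.
0–6 s: v starts 5 m/s; Δx = 5·6 + ½·-8·6² = -114 m; v ends -43 m/s.
6–8 s: v starts -43 m/s; Δx = -43·2 + ½·10·2² = -66 m; v ends -23 m/s.
8–13 s: v starts -23 m/s; Δx = -23·5 + ½·-5·5² = -177.5 m; v ends -48 m/s.
13–15 s: v starts -48 m/s; Δx = -48·2 + ½·-3·2² = -102 m; v ends -54 m/s.
x(15) = 10 + Σ Δx = -449.5 m.

-449.5 m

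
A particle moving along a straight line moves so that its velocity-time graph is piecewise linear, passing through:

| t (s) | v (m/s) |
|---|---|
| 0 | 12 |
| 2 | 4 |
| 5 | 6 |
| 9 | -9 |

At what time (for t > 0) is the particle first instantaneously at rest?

v changes sign on 5–9 s (from 6 to -9); the graph is linear there, so v = 0 at t = 5 + (-6)·(9 − 5)/(-9 − 6) = 6.6 s.

t = 6.6 s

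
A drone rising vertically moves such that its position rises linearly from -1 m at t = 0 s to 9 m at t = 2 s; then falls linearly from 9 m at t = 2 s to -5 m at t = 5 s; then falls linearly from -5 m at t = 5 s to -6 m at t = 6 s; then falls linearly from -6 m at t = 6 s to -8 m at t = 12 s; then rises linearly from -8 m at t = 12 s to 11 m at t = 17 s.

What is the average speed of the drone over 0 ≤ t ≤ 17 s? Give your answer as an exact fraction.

Average speed = (total path length)/(elapsed time); on a piecewise-linear x-t graph the path length is Σ|Δx|.
0–2 s: |Δx| = |9 − -1| = 10 m
2–5 s: |Δx| = |-5 − 9| = 14 m
5–6 s: |Δx| = |-6 − -5| = 1 m
6–12 s: |Δx| = |-8 − -6| = 2 m
12–17 s: |Δx| = |11 − -8| = 19 m
Total path = 46 m; average speed = 46/17 = 46/17 m/s.

46/17 m/s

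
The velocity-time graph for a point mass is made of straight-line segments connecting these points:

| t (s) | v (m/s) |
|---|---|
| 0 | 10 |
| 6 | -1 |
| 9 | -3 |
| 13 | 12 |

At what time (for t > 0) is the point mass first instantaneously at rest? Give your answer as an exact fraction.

v changes sign on 0–6 s (from 10 to -1); the graph is linear there, so v = 0 at t = 0 + (-10)·(6 − 0)/(-1 − 10) = 60/11 s.

t = 60/11 s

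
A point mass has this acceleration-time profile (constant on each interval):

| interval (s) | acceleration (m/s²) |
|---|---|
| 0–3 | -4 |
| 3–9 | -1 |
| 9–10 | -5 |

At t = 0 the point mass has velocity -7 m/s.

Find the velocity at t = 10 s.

-30 m/s

Δv equals the area under the a-t graph; then v = v₀ + Δv.
0–3 s: -4 × 3 = -12 m/s
3–9 s: -1 × 6 = -6 m/s
9–10 s: -5 × 1 = -5 m/s
Δv = -23 m/s, so v(10) = -7 + (-23) = -30 m/s.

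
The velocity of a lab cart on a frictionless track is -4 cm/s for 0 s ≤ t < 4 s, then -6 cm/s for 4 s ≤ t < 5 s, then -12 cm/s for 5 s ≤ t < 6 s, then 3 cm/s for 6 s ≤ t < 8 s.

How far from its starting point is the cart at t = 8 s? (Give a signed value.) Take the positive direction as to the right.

-28 cm

Displacement is the signed area under the v-t curve.
0–4 s: -4 × 4 = -16 cm
4–5 s: -6 × 1 = -6 cm
5–6 s: -12 × 1 = -12 cm
6–8 s: 3 × 2 = 6 cm
Net displacement = -28 cm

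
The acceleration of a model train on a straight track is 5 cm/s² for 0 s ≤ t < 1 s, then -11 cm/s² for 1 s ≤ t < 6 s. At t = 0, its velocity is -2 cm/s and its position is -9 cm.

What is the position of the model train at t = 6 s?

On each constant-a segment, Δv = aΔt and Δx = v₀Δt + ½aΔt²; chain segment to segment.
0–1 s: v starts -2 cm/s; Δx = -2·1 + ½·5·1² = 0.5 cm; v ends 3 cm/s.
1–6 s: v starts 3 cm/s; Δx = 3·5 + ½·-11·5² = -122.5 cm; v ends -52 cm/s.
x(6) = -9 + Σ Δx = -131 cm.

-131 cm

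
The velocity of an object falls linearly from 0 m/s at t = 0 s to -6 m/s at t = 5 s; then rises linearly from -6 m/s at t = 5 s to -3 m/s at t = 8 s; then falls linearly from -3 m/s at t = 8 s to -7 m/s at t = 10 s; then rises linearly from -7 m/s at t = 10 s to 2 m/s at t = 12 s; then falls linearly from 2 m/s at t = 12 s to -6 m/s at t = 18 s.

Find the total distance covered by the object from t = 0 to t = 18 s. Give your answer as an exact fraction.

Distance (not displacement) is the total path length: add the absolute areas under v-t.
0–5 s: |½(0 + -6)(5)| = 15 m
5–8 s: |½(-6 + -3)(3)| = 13.5 m
8–10 s: |½(-3 + -7)(2)| = 10 m
10–12 s: v = 0 at t = 104/9 s; triangle areas 49/9 + 4/9 = 53/9 m
12–18 s: v = 0 at t = 13.5 s; triangle areas 1.5 + 13.5 = 15 m
Total distance = 1069/18 m

1069/18 m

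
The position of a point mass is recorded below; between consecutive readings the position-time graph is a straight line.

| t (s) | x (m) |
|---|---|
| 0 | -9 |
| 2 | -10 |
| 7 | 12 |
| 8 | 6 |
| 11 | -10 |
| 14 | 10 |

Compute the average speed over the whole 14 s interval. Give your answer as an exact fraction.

65/14 m/s

Average speed = (total path length)/(elapsed time); on a piecewise-linear x-t graph the path length is Σ|Δx|.
0–2 s: |Δx| = |-10 − -9| = 1 m
2–7 s: |Δx| = |12 − -10| = 22 m
7–8 s: |Δx| = |6 − 12| = 6 m
8–11 s: |Δx| = |-10 − 6| = 16 m
11–14 s: |Δx| = |10 − -10| = 20 m
Total path = 65 m; average speed = 65/14 = 65/14 m/s.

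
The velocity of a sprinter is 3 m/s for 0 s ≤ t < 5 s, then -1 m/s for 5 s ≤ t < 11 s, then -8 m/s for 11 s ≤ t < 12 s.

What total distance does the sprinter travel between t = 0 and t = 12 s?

Total distance travelled is ∫|v| dt — sum the magnitudes of each area piece.
0–5 s: |3| × 5 = 15 m
5–11 s: |-1| × 6 = 6 m
11–12 s: |-8| × 1 = 8 m
Total distance = 29 m

29 m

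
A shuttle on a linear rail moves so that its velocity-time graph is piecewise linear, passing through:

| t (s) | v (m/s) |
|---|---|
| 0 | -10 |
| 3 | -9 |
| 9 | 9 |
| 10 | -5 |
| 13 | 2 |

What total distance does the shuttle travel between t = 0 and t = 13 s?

Distance (not displacement) is the total path length: add the absolute areas under v-t.
0–3 s: |½(-10 + -9)(3)| = 28.5 m
3–9 s: v = 0 at t = 6 s; triangle areas 13.5 + 13.5 = 27 m
9–10 s: v = 0 at t = 135/14 s; triangle areas 81/28 + 25/28 = 53/14 m
10–13 s: v = 0 at t = 85/7 s; triangle areas 75/14 + 6/7 = 87/14 m
Total distance = 65.5 m

65.5 m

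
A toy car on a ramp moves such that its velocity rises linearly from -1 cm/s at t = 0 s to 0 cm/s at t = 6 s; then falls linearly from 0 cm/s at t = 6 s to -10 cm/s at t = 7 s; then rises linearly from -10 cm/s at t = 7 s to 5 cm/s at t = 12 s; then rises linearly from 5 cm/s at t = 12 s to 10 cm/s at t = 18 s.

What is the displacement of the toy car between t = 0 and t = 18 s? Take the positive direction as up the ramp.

24.5 cm

Displacement is the signed area under the v-t curve.
0–6 s: ½(-1 + 0)(6) = -3 cm
6–7 s: ½(0 + -10)(1) = -5 cm
7–12 s: ½(-10 + 5)(5) = -12.5 cm
12–18 s: ½(5 + 10)(6) = 45 cm
Net displacement = 24.5 cm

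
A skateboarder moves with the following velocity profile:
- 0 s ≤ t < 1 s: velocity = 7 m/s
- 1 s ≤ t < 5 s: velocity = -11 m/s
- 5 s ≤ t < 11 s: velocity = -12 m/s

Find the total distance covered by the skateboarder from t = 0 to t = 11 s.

Total distance travelled is ∫|v| dt — sum the magnitudes of each area piece.
0–1 s: |7| × 1 = 7 m
1–5 s: |-11| × 4 = 44 m
5–11 s: |-12| × 6 = 72 m
Total distance = 123 m

123 m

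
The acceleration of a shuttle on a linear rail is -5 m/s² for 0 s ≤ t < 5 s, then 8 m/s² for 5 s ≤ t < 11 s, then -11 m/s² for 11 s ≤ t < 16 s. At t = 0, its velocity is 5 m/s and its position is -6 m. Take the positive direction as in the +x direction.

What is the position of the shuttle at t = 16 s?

-17 m

On each constant-a segment, Δv = aΔt and Δx = v₀Δt + ½aΔt²; chain segment to segment.
0–5 s: v starts 5 m/s; Δx = 5·5 + ½·-5·5² = -37.5 m; v ends -20 m/s.
5–11 s: v starts -20 m/s; Δx = -20·6 + ½·8·6² = 24 m; v ends 28 m/s.
11–16 s: v starts 28 m/s; Δx = 28·5 + ½·-11·5² = 2.5 m; v ends -27 m/s.
x(16) = -6 + Σ Δx = -17 m.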